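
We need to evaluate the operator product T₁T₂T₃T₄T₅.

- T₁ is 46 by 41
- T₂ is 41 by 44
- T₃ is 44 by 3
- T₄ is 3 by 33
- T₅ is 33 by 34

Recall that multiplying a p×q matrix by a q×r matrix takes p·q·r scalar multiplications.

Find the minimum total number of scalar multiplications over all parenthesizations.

19128

Adjacent pairs: T₁T₂ = 46·41·44 = 82984; T₂T₃ = 41·44·3 = 5412; T₃T₄ = 44·3·33 = 4356; T₄T₅ = 3·33·34 = 3366.
Length 3: T₁..T₃: k=1: 0+5412+46·41·3=11070; k=2: 82984+0+46·44·3=89056 → min 11070 | T₂..T₄: k=2: 0+4356+41·44·33=63888; k=3: 5412+0+41·3·33=9471 → min 9471 | T₃..T₅: k=3: 0+3366+44·3·34=7854; k=4: 4356+0+44·33·34=53724 → min 7854.
Length 4: T₁..T₄: k=1: 0+9471+46·41·33=71709; k=2: 82984+4356+46·44·33=154132; k=3: 11070+0+46·3·33=15624 → min 15624 | T₂..T₅: k=2: 0+7854+41·44·34=69190; k=3: 5412+3366+41·3·34=12960; k=4: 9471+0+41·33·34=55473 → min 12960.
Length 5: T₁..T₅: k=1: 0+12960+46·41·34=77084; k=2: 82984+7854+46·44·34=159654; k=3: 11070+3366+46·3·34=19128; k=4: 15624+0+46·33·34=67236 → min 19128.
Optimal order: ((T₁(T₂T₃))(T₄T₅)) with cost 19128.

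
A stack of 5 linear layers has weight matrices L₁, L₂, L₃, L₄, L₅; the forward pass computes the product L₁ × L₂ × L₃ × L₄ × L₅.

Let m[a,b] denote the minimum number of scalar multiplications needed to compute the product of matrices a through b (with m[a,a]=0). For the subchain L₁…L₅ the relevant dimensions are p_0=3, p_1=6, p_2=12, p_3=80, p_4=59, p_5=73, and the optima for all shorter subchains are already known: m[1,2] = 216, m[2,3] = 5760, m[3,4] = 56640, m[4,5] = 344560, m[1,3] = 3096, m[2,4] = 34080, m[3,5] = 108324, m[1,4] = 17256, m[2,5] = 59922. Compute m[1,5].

30177

m[1,5] = min over k∈[1,4] of m[1,k]+m[k+1,5]+p_{0}·p_k·p_{5}.
k=1: 0 + 59922 + 3·6·73 = 61236; k=2: 216 + 108324 + 3·12·73 = 111168; k=3: 3096 + 344560 + 3·80·73 = 365176; k=4: 17256 + 0 + 3·59·73 = 30177.
Minimum: 30177 at k=4.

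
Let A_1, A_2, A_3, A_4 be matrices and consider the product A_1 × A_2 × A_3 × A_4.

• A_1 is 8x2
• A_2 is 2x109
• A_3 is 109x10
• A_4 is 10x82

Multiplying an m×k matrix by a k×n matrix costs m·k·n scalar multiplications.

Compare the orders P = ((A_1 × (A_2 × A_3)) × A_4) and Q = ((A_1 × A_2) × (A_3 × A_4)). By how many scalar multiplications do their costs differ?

Order P = ((A_1 × (A_2 × A_3)) × A_4): (A_2 × A_3): 2×109 by 109×10 → 2×10, cost 2·109·10 = 2180; (A_1 × (A_2 × A_3)): 8×2 by 2×10 → 8×10, cost 8·2·10 = 160; cumulative 2340; ((A_1 × (A_2 × A_3)) × A_4): 8×10 by 10×82 → 8×82, cost 8·10·82 = 6560; cumulative 8900. Total 8900.
Order Q = ((A_1 × A_2) × (A_3 × A_4)): (A_1 × A_2): 8×2 by 2×109 → 8×109, cost 8·2·109 = 1744; (A_3 × A_4): 109×10 by 10×82 → 109×82, cost 109·10·82 = 89380; ((A_1 × A_2) × (A_3 × A_4)): 8×109 by 109×82 → 8×82, cost 8·109·82 = 71504; cumulative 162628. Total 162628.
Difference: |8900 − 162628| = 153728.

153728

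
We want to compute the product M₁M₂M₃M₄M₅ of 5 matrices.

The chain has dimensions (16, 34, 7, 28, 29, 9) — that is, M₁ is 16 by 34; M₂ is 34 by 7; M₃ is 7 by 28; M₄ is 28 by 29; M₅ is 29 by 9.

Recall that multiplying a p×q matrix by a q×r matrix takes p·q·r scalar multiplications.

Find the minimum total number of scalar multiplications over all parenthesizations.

Adjacent pairs: M₁M₂ = 16·34·7 = 3808; M₂M₃ = 34·7·28 = 6664; M₃M₄ = 7·28·29 = 5684; M₄M₅ = 28·29·9 = 7308.
Length 3: M₁..M₃: k=1: 0+6664+16·34·28=21896; k=2: 3808+0+16·7·28=6944 → min 6944 | M₂..M₄: k=2: 0+5684+34·7·29=12586; k=3: 6664+0+34·28·29=34272 → min 12586 | M₃..M₅: k=3: 0+7308+7·28·9=9072; k=4: 5684+0+7·29·9=7511 → min 7511.
Length 4: M₁..M₄: k=1: 0+12586+16·34·29=28362; k=2: 3808+5684+16·7·29=12740; k=3: 6944+0+16·28·29=19936 → min 12740 | M₂..M₅: k=2: 0+7511+34·7·9=9653; k=3: 6664+7308+34·28·9=22540; k=4: 12586+0+34·29·9=21460 → min 9653.
Length 5: M₁..M₅: k=1: 0+9653+16·34·9=14549; k=2: 3808+7511+16·7·9=12327; k=3: 6944+7308+16·28·9=18284; k=4: 12740+0+16·29·9=16916 → min 12327.
Optimal order: ((M₁M₂)((M₃M₄)M₅)) with cost 12327.

12327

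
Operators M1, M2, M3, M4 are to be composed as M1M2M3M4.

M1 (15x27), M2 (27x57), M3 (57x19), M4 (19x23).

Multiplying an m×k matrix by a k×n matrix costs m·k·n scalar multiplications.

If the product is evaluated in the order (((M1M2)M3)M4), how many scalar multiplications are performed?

45885

(M1M2): 15×27 by 27×57 → 15×57, cost 15·27·57 = 23085
((M1M2)M3): 15×57 by 57×19 → 15×19, cost 15·57·19 = 16245; cumulative 39330
(((M1M2)M3)M4): 15×19 by 19×23 → 15×23, cost 15·19·23 = 6555; cumulative 45885
Total: 45885 scalar multiplications.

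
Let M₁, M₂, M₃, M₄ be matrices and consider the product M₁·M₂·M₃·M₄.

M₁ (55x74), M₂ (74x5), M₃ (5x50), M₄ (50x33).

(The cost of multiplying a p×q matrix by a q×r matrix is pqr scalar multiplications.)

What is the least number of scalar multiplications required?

Adjacent pairs: M₁M₂ = 55·74·5 = 20350; M₂M₃ = 74·5·50 = 18500; M₃M₄ = 5·50·33 = 8250.
Length 3: M₁..M₃: k=1: 0+18500+55·74·50=222000; k=2: 20350+0+55·5·50=34100 → min 34100 | M₂..M₄: k=2: 0+8250+74·5·33=20460; k=3: 18500+0+74·50·33=140600 → min 20460.
Length 4: M₁..M₄: k=1: 0+20460+55·74·33=154770; k=2: 20350+8250+55·5·33=37675; k=3: 34100+0+55·50·33=124850 → min 37675.
Optimal order: ((M₁·M₂)·(M₃·M₄)) with cost 37675.

37675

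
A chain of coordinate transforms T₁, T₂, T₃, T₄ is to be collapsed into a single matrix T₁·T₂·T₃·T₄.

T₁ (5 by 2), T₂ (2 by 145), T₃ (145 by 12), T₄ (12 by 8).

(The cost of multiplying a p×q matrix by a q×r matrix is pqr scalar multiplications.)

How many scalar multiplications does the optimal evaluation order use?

Adjacent pairs: T₁T₂ = 5·2·145 = 1450; T₂T₃ = 2·145·12 = 3480; T₃T₄ = 145·12·8 = 13920.
Length 3: T₁..T₃: k=1: 0+3480+5·2·12=3600; k=2: 1450+0+5·145·12=10150 → min 3600 | T₂..T₄: k=2: 0+13920+2·145·8=16240; k=3: 3480+0+2·12·8=3672 → min 3672.
Length 4: T₁..T₄: k=1: 0+3672+5·2·8=3752; k=2: 1450+13920+5·145·8=21170; k=3: 3600+0+5·12·8=4080 → min 3752.
Optimal order: (T₁·((T₂·T₃)·T₄)) with cost 3752.

3752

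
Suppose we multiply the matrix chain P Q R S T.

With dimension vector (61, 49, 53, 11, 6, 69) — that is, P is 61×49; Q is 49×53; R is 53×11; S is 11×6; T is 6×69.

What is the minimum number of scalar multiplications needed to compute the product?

Adjacent pairs: PQ = 61·49·53 = 158417; QR = 49·53·11 = 28567; RS = 53·11·6 = 3498; ST = 11·6·69 = 4554.
Length 3: P..R: k=1: 0+28567+61·49·11=61446; k=2: 158417+0+61·53·11=193980 → min 61446 | Q..S: k=2: 0+3498+49·53·6=19080; k=3: 28567+0+49·11·6=31801 → min 19080 | R..T: k=3: 0+4554+53·11·69=44781; k=4: 3498+0+53·6·69=25440 → min 25440.
Length 4: P..S: k=1: 0+19080+61·49·6=37014; k=2: 158417+3498+61·53·6=181313; k=3: 61446+0+61·11·6=65472 → min 37014 | Q..T: k=2: 0+25440+49·53·69=204633; k=3: 28567+4554+49·11·69=70312; k=4: 19080+0+49·6·69=39366 → min 39366.
Length 5: P..T: k=1: 0+39366+61·49·69=245607; k=2: 158417+25440+61·53·69=406934; k=3: 61446+4554+61·11·69=112299; k=4: 37014+0+61·6·69=62268 → min 62268.
Optimal order: ((P (Q (R S))) T) with cost 62268.

62268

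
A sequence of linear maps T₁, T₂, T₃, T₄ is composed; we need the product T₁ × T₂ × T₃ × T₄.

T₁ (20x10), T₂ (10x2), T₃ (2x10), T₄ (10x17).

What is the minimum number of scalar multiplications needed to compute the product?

Adjacent pairs: T₁T₂ = 20·10·2 = 400; T₂T₃ = 10·2·10 = 200; T₃T₄ = 2·10·17 = 340.
Length 3: T₁..T₃: k=1: 0+200+20·10·10=2200; k=2: 400+0+20·2·10=800 → min 800 | T₂..T₄: k=2: 0+340+10·2·17=680; k=3: 200+0+10·10·17=1900 → min 680.
Length 4: T₁..T₄: k=1: 0+680+20·10·17=4080; k=2: 400+340+20·2·17=1420; k=3: 800+0+20·10·17=4200 → min 1420.
Optimal order: ((T₁ × T₂) × (T₃ × T₄)) with cost 1420.

1420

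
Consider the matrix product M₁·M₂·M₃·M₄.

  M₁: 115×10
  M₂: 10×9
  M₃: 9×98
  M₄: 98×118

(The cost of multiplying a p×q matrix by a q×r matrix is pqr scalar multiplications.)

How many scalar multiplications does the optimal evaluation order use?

236556

Adjacent pairs: M₁M₂ = 115·10·9 = 10350; M₂M₃ = 10·9·98 = 8820; M₃M₄ = 9·98·118 = 104076.
Length 3: M₁..M₃: k=1: 0+8820+115·10·98=121520; k=2: 10350+0+115·9·98=111780 → min 111780 | M₂..M₄: k=2: 0+104076+10·9·118=114696; k=3: 8820+0+10·98·118=124460 → min 114696.
Length 4: M₁..M₄: k=1: 0+114696+115·10·118=250396; k=2: 10350+104076+115·9·118=236556; k=3: 111780+0+115·98·118=1441640 → min 236556.
Optimal order: ((M₁·M₂)·(M₃·M₄)) with cost 236556.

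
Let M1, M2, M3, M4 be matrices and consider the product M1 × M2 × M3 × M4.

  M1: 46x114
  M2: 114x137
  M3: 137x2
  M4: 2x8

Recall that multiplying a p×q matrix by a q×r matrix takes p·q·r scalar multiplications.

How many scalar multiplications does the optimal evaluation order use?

42460

Adjacent pairs: M1M2 = 46·114·137 = 718428; M2M3 = 114·137·2 = 31236; M3M4 = 137·2·8 = 2192.
Length 3: M1..M3: k=1: 0+31236+46·114·2=41724; k=2: 718428+0+46·137·2=731032 → min 41724 | M2..M4: k=2: 0+2192+114·137·8=127136; k=3: 31236+0+114·2·8=33060 → min 33060.
Length 4: M1..M4: k=1: 0+33060+46·114·8=75012; k=2: 718428+2192+46·137·8=771036; k=3: 41724+0+46·2·8=42460 → min 42460.
Optimal order: ((M1 × (M2 × M3)) × M4) with cost 42460.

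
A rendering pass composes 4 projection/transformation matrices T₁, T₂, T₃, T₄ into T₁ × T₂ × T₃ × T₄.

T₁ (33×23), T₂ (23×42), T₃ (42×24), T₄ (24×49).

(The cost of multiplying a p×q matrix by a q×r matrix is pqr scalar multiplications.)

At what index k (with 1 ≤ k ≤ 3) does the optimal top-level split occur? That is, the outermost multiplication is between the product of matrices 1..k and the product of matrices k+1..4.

Adjacent pairs: T₁T₂ = 33·23·42 = 31878; T₂T₃ = 23·42·24 = 23184; T₃T₄ = 42·24·49 = 49392.
Length 3: T₁..T₃: k=1: 0+23184+33·23·24=41400; k=2: 31878+0+33·42·24=65142 → min 41400 | T₂..T₄: k=2: 0+49392+23·42·49=96726; k=3: 23184+0+23·24·49=50232 → min 50232.
Top-level splits: k=1: (T₁..T₁)·(T₂..T₄) → 0+50232+33·23·49 = 87423; k=2: (T₁..T₂)·(T₃..T₄) → 31878+49392+33·42·49 = 149184; k=3: (T₁..T₃)·(T₄..T₄) → 41400+0+33·24·49 = 80208.
Best split is after T₃, i.e. k = 3.

3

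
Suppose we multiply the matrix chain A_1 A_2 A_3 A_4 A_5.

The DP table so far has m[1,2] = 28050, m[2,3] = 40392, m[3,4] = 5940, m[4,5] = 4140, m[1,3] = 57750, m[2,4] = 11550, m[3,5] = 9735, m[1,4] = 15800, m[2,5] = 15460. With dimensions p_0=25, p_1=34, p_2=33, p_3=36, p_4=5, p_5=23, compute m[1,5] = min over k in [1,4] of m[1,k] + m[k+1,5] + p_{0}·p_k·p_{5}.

m[1,5] = min over k∈[1,4] of m[1,k]+m[k+1,5]+p_{0}·p_k·p_{5}.
k=1: 0 + 15460 + 25·34·23 = 35010; k=2: 28050 + 9735 + 25·33·23 = 56760; k=3: 57750 + 4140 + 25·36·23 = 82590; k=4: 15800 + 0 + 25·5·23 = 18675.
Minimum: 18675 at k=4.

18675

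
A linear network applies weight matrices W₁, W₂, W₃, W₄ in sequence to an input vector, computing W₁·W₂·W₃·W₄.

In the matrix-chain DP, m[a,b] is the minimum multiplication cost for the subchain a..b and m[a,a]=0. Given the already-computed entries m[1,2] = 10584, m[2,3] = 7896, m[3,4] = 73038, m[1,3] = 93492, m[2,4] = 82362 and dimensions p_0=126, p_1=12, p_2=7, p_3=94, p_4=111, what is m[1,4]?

181524

m[1,4] = min over k∈[1,3] of m[1,k]+m[k+1,4]+p_{0}·p_k·p_{4}.
k=1: 0 + 82362 + 126·12·111 = 250194; k=2: 10584 + 73038 + 126·7·111 = 181524; k=3: 93492 + 0 + 126·94·111 = 1408176.
Minimum: 181524 at k=2.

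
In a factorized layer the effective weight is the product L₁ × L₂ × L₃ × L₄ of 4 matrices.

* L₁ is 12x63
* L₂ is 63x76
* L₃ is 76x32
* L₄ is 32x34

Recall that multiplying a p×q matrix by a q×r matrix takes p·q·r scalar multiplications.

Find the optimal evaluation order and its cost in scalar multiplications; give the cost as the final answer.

Adjacent pairs: L₁L₂ = 12·63·76 = 57456; L₂L₃ = 63·76·32 = 153216; L₃L₄ = 76·32·34 = 82688.
Length 3: L₁..L₃: k=1: 0+153216+12·63·32=177408; k=2: 57456+0+12·76·32=86640 → min 86640 | L₂..L₄: k=2: 0+82688+63·76·34=245480; k=3: 153216+0+63·32·34=221760 → min 221760.
Length 4: L₁..L₄: k=1: 0+221760+12·63·34=247464; k=2: 57456+82688+12·76·34=171152; k=3: 86640+0+12·32·34=99696 → min 99696.
Optimal parenthesization: (((L₁ × L₂) × L₃) × L₄) with cost 99696.

99696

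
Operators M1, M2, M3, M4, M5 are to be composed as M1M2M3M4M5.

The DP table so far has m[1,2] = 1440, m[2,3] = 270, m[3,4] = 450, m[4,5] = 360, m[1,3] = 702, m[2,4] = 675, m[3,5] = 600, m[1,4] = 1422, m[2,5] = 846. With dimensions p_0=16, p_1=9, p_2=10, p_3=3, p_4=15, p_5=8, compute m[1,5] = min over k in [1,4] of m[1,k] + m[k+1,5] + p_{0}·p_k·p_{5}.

1446

m[1,5] = min over k∈[1,4] of m[1,k]+m[k+1,5]+p_{0}·p_k·p_{5}.
k=1: 0 + 846 + 16·9·8 = 1998; k=2: 1440 + 600 + 16·10·8 = 3320; k=3: 702 + 360 + 16·3·8 = 1446; k=4: 1422 + 0 + 16·15·8 = 3342.
Minimum: 1446 at k=3.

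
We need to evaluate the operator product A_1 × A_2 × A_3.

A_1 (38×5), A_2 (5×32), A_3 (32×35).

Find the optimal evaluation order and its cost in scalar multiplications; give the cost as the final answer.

12250

(A_1 × (A_2 × A_3)): cost 12250.
((A_1 × A_2) × A_3): cost 48640.
Optimal: (A_1 × (A_2 × A_3)) with cost 12250.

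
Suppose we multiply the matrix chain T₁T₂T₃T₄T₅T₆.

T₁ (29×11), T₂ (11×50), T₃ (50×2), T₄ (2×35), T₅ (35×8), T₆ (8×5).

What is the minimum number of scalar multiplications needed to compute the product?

2668

Adjacent pairs: T₁T₂ = 29·11·50 = 15950; T₂T₃ = 11·50·2 = 1100; T₃T₄ = 50·2·35 = 3500; T₄T₅ = 2·35·8 = 560; T₅T₆ = 35·8·5 = 1400.
Length 3: T₁..T₃: k=1: 0+1100+29·11·2=1738; k=2: 15950+0+29·50·2=18850 → min 1738 | T₂..T₄: k=2: 0+3500+11·50·35=22750; k=3: 1100+0+11·2·35=1870 → min 1870 | T₃..T₅: k=3: 0+560+50·2·8=1360; k=4: 3500+0+50·35·8=17500 → min 1360 | T₄..T₆: k=4: 0+1400+2·35·5=1750; k=5: 560+0+2·8·5=640 → min 640.
Length 4: T₁..T₄: k=1: 0+1870+29·11·35=13035; k=2: 15950+3500+29·50·35=70200; k=3: 1738+0+29·2·35=3768 → min 3768 | T₂..T₅: k=2: 0+1360+11·50·8=5760; k=3: 1100+560+11·2·8=1836; k=4: 1870+0+11·35·8=4950 → min 1836 | T₃..T₆: k=3: 0+640+50·2·5=1140; k=4: 3500+1400+50·35·5=13650; k=5: 1360+0+50·8·5=3360 → min 1140.
Length 5: T₁..T₅: k=1: 0+1836+29·11·8=4388; k=2: 15950+1360+29·50·8=28910; k=3: 1738+560+29·2·8=2762; k=4: 3768+0+29·35·8=11888 → min 2762 | T₂..T₆: k=2: 0+1140+11·50·5=3890; k=3: 1100+640+11·2·5=1850; k=4: 1870+1400+11·35·5=5195; k=5: 1836+0+11·8·5=2276 → min 1850.
Length 6: T₁..T₆: k=1: 0+1850+29·11·5=3445; k=2: 15950+1140+29·50·5=24340; k=3: 1738+640+29·2·5=2668; k=4: 3768+1400+29·35·5=10243; k=5: 2762+0+29·8·5=3922 → min 2668.
Optimal order: ((T₁(T₂T₃))((T₄T₅)T₆)) with cost 2668.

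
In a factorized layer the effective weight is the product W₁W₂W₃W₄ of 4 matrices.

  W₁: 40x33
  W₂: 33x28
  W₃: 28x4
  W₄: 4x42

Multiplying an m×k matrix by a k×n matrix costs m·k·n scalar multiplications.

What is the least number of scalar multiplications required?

Adjacent pairs: W₁W₂ = 40·33·28 = 36960; W₂W₃ = 33·28·4 = 3696; W₃W₄ = 28·4·42 = 4704.
Length 3: W₁..W₃: k=1: 0+3696+40·33·4=8976; k=2: 36960+0+40·28·4=41440 → min 8976 | W₂..W₄: k=2: 0+4704+33·28·42=43512; k=3: 3696+0+33·4·42=9240 → min 9240.
Length 4: W₁..W₄: k=1: 0+9240+40·33·42=64680; k=2: 36960+4704+40·28·42=88704; k=3: 8976+0+40·4·42=15696 → min 15696.
Optimal order: ((W₁(W₂W₃))W₄) with cost 15696.

15696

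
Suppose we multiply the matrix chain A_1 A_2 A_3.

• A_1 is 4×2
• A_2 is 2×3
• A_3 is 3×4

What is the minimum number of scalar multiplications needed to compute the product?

56

Order (A_1 (A_2 A_3)): (A_2 A_3): 2×3 by 3×4 → 2×4, cost 2·3·4 = 24; (A_1 (A_2 A_3)): 4×2 by 2×4 → 4×4, cost 4·2·4 = 32; cumulative 56. Total 56.
Order ((A_1 A_2) A_3): (A_1 A_2): 4×2 by 2×3 → 4×3, cost 4·2·3 = 24; ((A_1 A_2) A_3): 4×3 by 3×4 → 4×4, cost 4·3·4 = 48; cumulative 72. Total 72.
Minimum: 56.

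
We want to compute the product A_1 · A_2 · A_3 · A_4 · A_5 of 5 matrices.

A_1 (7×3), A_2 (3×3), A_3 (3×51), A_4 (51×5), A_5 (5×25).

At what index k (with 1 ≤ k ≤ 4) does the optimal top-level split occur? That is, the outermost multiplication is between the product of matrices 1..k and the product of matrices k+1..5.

Adjacent pairs: A_1A_2 = 7·3·3 = 63; A_2A_3 = 3·3·51 = 459; A_3A_4 = 3·51·5 = 765; A_4A_5 = 51·5·25 = 6375.
Length 3: A_1..A_3: k=1: 0+459+7·3·51=1530; k=2: 63+0+7·3·51=1134 → min 1134 | A_2..A_4: k=2: 0+765+3·3·5=810; k=3: 459+0+3·51·5=1224 → min 810 | A_3..A_5: k=3: 0+6375+3·51·25=10200; k=4: 765+0+3·5·25=1140 → min 1140.
Length 4: A_1..A_4: k=1: 0+810+7·3·5=915; k=2: 63+765+7·3·5=933; k=3: 1134+0+7·51·5=2919 → min 915 | A_2..A_5: k=2: 0+1140+3·3·25=1365; k=3: 459+6375+3·51·25=10659; k=4: 810+0+3·5·25=1185 → min 1185.
Top-level splits: k=1: (A_1..A_1)·(A_2..A_5) → 0+1185+7·3·25 = 1710; k=2: (A_1..A_2)·(A_3..A_5) → 63+1140+7·3·25 = 1728; k=3: (A_1..A_3)·(A_4..A_5) → 1134+6375+7·51·25 = 16434; k=4: (A_1..A_4)·(A_5..A_5) → 915+0+7·5·25 = 1790.
Best split is after A_1, i.e. k = 1.

1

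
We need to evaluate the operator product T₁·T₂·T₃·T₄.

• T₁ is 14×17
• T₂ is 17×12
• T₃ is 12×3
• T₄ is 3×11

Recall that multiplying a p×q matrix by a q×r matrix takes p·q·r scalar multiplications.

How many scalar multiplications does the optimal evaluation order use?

Adjacent pairs: T₁T₂ = 14·17·12 = 2856; T₂T₃ = 17·12·3 = 612; T₃T₄ = 12·3·11 = 396.
Length 3: T₁..T₃: k=1: 0+612+14·17·3=1326; k=2: 2856+0+14·12·3=3360 → min 1326 | T₂..T₄: k=2: 0+396+17·12·11=2640; k=3: 612+0+17·3·11=1173 → min 1173.
Length 4: T₁..T₄: k=1: 0+1173+14·17·11=3791; k=2: 2856+396+14·12·11=5100; k=3: 1326+0+14·3·11=1788 → min 1788.
Optimal order: ((T₁·(T₂·T₃))·T₄) with cost 1788.

1788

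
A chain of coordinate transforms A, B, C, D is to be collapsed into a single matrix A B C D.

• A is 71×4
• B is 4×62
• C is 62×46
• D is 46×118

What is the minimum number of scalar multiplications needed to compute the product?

Adjacent pairs: AB = 71·4·62 = 17608; BC = 4·62·46 = 11408; CD = 62·46·118 = 336536.
Length 3: A..C: k=1: 0+11408+71·4·46=24472; k=2: 17608+0+71·62·46=220100 → min 24472 | B..D: k=2: 0+336536+4·62·118=365800; k=3: 11408+0+4·46·118=33120 → min 33120.
Length 4: A..D: k=1: 0+33120+71·4·118=66632; k=2: 17608+336536+71·62·118=873580; k=3: 24472+0+71·46·118=409860 → min 66632.
Optimal order: (A ((B C) D)) with cost 66632.

66632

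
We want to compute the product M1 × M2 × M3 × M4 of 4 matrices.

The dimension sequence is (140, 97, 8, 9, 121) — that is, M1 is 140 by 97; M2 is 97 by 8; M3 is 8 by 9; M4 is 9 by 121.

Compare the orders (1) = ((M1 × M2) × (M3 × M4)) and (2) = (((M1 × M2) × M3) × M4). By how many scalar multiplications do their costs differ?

18308

Order (1) = ((M1 × M2) × (M3 × M4)): (M1 × M2): 140×97 by 97×8 → 140×8, cost 140·97·8 = 108640; (M3 × M4): 8×9 by 9×121 → 8×121, cost 8·9·121 = 8712; ((M1 × M2) × (M3 × M4)): 140×8 by 8×121 → 140×121, cost 140·8·121 = 135520; cumulative 252872. Total 252872.
Order (2) = (((M1 × M2) × M3) × M4): (M1 × M2): 140×97 by 97×8 → 140×8, cost 140·97·8 = 108640; ((M1 × M2) × M3): 140×8 by 8×9 → 140×9, cost 140·8·9 = 10080; cumulative 118720; (((M1 × M2) × M3) × M4): 140×9 by 9×121 → 140×121, cost 140·9·121 = 152460; cumulative 271180. Total 271180.
Difference: |252872 − 271180| = 18308.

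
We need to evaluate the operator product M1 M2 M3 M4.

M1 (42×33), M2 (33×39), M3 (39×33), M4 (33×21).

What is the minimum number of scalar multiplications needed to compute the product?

83160

Adjacent pairs: M1M2 = 42·33·39 = 54054; M2M3 = 33·39·33 = 42471; M3M4 = 39·33·21 = 27027.
Length 3: M1..M3: k=1: 0+42471+42·33·33=88209; k=2: 54054+0+42·39·33=108108 → min 88209 | M2..M4: k=2: 0+27027+33·39·21=54054; k=3: 42471+0+33·33·21=65340 → min 54054.
Length 4: M1..M4: k=1: 0+54054+42·33·21=83160; k=2: 54054+27027+42·39·21=115479; k=3: 88209+0+42·33·21=117315 → min 83160.
Optimal order: (M1 (M2 (M3 M4))) with cost 83160.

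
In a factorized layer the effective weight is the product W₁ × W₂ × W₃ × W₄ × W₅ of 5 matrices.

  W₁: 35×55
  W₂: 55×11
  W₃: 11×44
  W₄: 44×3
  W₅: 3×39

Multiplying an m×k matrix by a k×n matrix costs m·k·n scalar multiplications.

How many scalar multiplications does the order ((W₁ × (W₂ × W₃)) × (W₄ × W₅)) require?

(W₂ × W₃): 55×11 by 11×44 → 55×44, cost 55·11·44 = 26620
(W₁ × (W₂ × W₃)): 35×55 by 55×44 → 35×44, cost 35·55·44 = 84700; cumulative 111320
(W₄ × W₅): 44×3 by 3×39 → 44×39, cost 44·3·39 = 5148
((W₁ × (W₂ × W₃)) × (W₄ × W₅)): 35×44 by 44×39 → 35×39, cost 35·44·39 = 60060; cumulative 176528
Total: 176528 scalar multiplications.

176528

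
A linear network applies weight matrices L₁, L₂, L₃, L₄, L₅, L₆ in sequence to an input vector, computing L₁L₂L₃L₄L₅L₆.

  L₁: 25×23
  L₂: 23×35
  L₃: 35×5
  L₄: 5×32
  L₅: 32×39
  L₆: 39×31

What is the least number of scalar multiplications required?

23060

Adjacent pairs: L₁L₂ = 25·23·35 = 20125; L₂L₃ = 23·35·5 = 4025; L₃L₄ = 35·5·32 = 5600; L₄L₅ = 5·32·39 = 6240; L₅L₆ = 32·39·31 = 38688.
Length 3: L₁..L₃: k=1: 0+4025+25·23·5=6900; k=2: 20125+0+25·35·5=24500 → min 6900 | L₂..L₄: k=2: 0+5600+23·35·32=31360; k=3: 4025+0+23·5·32=7705 → min 7705 | L₃..L₅: k=3: 0+6240+35·5·39=13065; k=4: 5600+0+35·32·39=49280 → min 13065 | L₄..L₆: k=4: 0+38688+5·32·31=43648; k=5: 6240+0+5·39·31=12285 → min 12285.
Length 4: L₁..L₄: k=1: 0+7705+25·23·32=26105; k=2: 20125+5600+25·35·32=53725; k=3: 6900+0+25·5·32=10900 → min 10900 | L₂..L₅: k=2: 0+13065+23·35·39=44460; k=3: 4025+6240+23·5·39=14750; k=4: 7705+0+23·32·39=36409 → min 14750 | L₃..L₆: k=3: 0+12285+35·5·31=17710; k=4: 5600+38688+35·32·31=79008; k=5: 13065+0+35·39·31=55380 → min 17710.
Length 5: L₁..L₅: k=1: 0+14750+25·23·39=37175; k=2: 20125+13065+25·35·39=67315; k=3: 6900+6240+25·5·39=18015; k=4: 10900+0+25·32·39=42100 → min 18015 | L₂..L₆: k=2: 0+17710+23·35·31=42665; k=3: 4025+12285+23·5·31=19875; k=4: 7705+38688+23·32·31=69209; k=5: 14750+0+23·39·31=42557 → min 19875.
Length 6: L₁..L₆: k=1: 0+19875+25·23·31=37700; k=2: 20125+17710+25·35·31=64960; k=3: 6900+12285+25·5·31=23060; k=4: 10900+38688+25·32·31=74388; k=5: 18015+0+25·39·31=48240 → min 23060.
Optimal order: ((L₁(L₂L₃))((L₄L₅)L₆)) with cost 23060.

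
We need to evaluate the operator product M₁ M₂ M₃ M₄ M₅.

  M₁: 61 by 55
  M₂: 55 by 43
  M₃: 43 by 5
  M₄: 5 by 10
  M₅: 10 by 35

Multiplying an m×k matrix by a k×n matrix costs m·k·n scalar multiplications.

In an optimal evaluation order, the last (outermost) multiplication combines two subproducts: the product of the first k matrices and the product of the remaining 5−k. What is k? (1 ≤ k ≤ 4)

Adjacent pairs: M₁M₂ = 61·55·43 = 144265; M₂M₃ = 55·43·5 = 11825; M₃M₄ = 43·5·10 = 2150; M₄M₅ = 5·10·35 = 1750.
Length 3: M₁..M₃: k=1: 0+11825+61·55·5=28600; k=2: 144265+0+61·43·5=157380 → min 28600 | M₂..M₄: k=2: 0+2150+55·43·10=25800; k=3: 11825+0+55·5·10=14575 → min 14575 | M₃..M₅: k=3: 0+1750+43·5·35=9275; k=4: 2150+0+43·10·35=17200 → min 9275.
Length 4: M₁..M₄: k=1: 0+14575+61·55·10=48125; k=2: 144265+2150+61·43·10=172645; k=3: 28600+0+61·5·10=31650 → min 31650 | M₂..M₅: k=2: 0+9275+55·43·35=92050; k=3: 11825+1750+55·5·35=23200; k=4: 14575+0+55·10·35=33825 → min 23200.
Top-level splits: k=1: (M₁..M₁)·(M₂..M₅) → 0+23200+61·55·35 = 140625; k=2: (M₁..M₂)·(M₃..M₅) → 144265+9275+61·43·35 = 245345; k=3: (M₁..M₃)·(M₄..M₅) → 28600+1750+61·5·35 = 41025; k=4: (M₁..M₄)·(M₅..M₅) → 31650+0+61·10·35 = 53000.
Best split is after M₃, i.e. k = 3.

3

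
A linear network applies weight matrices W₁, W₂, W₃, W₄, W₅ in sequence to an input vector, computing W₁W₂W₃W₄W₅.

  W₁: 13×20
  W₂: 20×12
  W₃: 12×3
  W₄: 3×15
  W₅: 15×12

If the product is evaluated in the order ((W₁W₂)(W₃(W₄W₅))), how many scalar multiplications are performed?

(W₁W₂): 13×20 by 20×12 → 13×12, cost 13·20·12 = 3120
(W₄W₅): 3×15 by 15×12 → 3×12, cost 3·15·12 = 540
(W₃(W₄W₅)): 12×3 by 3×12 → 12×12, cost 12·3·12 = 432; cumulative 972
((W₁W₂)(W₃(W₄W₅))): 13×12 by 12×12 → 13×12, cost 13·12·12 = 1872; cumulative 5964
Total: 5964 scalar multiplications.

5964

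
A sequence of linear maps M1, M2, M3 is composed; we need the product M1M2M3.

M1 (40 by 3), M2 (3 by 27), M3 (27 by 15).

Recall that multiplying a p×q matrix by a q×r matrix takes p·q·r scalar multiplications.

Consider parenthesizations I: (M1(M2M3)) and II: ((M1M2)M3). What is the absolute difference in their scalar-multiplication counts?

Order I = (M1(M2M3)): (M2M3): 3×27 by 27×15 → 3×15, cost 3·27·15 = 1215; (M1(M2M3)): 40×3 by 3×15 → 40×15, cost 40·3·15 = 1800; cumulative 3015. Total 3015.
Order II = ((M1M2)M3): (M1M2): 40×3 by 3×27 → 40×27, cost 40·3·27 = 3240; ((M1M2)M3): 40×27 by 27×15 → 40×15, cost 40·27·15 = 16200; cumulative 19440. Total 19440.
Difference: |3015 − 19440| = 16425.

16425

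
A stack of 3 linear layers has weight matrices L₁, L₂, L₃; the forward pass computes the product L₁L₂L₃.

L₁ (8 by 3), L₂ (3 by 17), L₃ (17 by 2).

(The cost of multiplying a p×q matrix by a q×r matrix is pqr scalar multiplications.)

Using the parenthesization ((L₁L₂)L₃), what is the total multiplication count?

(L₁L₂): 8×3 by 3×17 → 8×17, cost 8·3·17 = 408
((L₁L₂)L₃): 8×17 by 17×2 → 8×2, cost 8·17·2 = 272; cumulative 680
Total: 680 scalar multiplications.

680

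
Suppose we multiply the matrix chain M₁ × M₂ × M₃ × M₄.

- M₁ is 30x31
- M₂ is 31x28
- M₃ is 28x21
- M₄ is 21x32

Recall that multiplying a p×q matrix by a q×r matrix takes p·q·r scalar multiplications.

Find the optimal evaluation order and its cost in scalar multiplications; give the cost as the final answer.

57918

Adjacent pairs: M₁M₂ = 30·31·28 = 26040; M₂M₃ = 31·28·21 = 18228; M₃M₄ = 28·21·32 = 18816.
Length 3: M₁..M₃: k=1: 0+18228+30·31·21=37758; k=2: 26040+0+30·28·21=43680 → min 37758 | M₂..M₄: k=2: 0+18816+31·28·32=46592; k=3: 18228+0+31·21·32=39060 → min 39060.
Length 4: M₁..M₄: k=1: 0+39060+30·31·32=68820; k=2: 26040+18816+30·28·32=71736; k=3: 37758+0+30·21·32=57918 → min 57918.
Optimal parenthesization: ((M₁ × (M₂ × M₃)) × M₄) with cost 57918.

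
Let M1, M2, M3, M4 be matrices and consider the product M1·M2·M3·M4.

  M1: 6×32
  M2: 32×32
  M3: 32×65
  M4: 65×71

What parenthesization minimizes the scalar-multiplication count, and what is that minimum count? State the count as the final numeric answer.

Adjacent pairs: M1M2 = 6·32·32 = 6144; M2M3 = 32·32·65 = 66560; M3M4 = 32·65·71 = 147680.
Length 3: M1..M3: k=1: 0+66560+6·32·65=79040; k=2: 6144+0+6·32·65=18624 → min 18624 | M2..M4: k=2: 0+147680+32·32·71=220384; k=3: 66560+0+32·65·71=214240 → min 214240.
Length 4: M1..M4: k=1: 0+214240+6·32·71=227872; k=2: 6144+147680+6·32·71=167456; k=3: 18624+0+6·65·71=46314 → min 46314.
Optimal parenthesization: (((M1·M2)·M3)·M4) with cost 46314.

46314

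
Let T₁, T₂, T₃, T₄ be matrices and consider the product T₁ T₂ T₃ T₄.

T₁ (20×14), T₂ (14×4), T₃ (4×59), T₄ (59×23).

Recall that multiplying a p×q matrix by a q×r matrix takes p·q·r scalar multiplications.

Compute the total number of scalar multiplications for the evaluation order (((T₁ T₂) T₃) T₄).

(T₁ T₂): 20×14 by 14×4 → 20×4, cost 20·14·4 = 1120
((T₁ T₂) T₃): 20×4 by 4×59 → 20×59, cost 20·4·59 = 4720; cumulative 5840
(((T₁ T₂) T₃) T₄): 20×59 by 59×23 → 20×23, cost 20·59·23 = 27140; cumulative 32980
Total: 32980 scalar multiplications.

32980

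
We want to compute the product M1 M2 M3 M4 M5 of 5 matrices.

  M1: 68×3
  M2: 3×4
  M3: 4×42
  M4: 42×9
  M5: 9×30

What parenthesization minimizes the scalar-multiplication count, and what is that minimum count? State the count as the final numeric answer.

Adjacent pairs: M1M2 = 68·3·4 = 816; M2M3 = 3·4·42 = 504; M3M4 = 4·42·9 = 1512; M4M5 = 42·9·30 = 11340.
Length 3: M1..M3: k=1: 0+504+68·3·42=9072; k=2: 816+0+68·4·42=12240 → min 9072 | M2..M4: k=2: 0+1512+3·4·9=1620; k=3: 504+0+3·42·9=1638 → min 1620 | M3..M5: k=3: 0+11340+4·42·30=16380; k=4: 1512+0+4·9·30=2592 → min 2592.
Length 4: M1..M4: k=1: 0+1620+68·3·9=3456; k=2: 816+1512+68·4·9=4776; k=3: 9072+0+68·42·9=34776 → min 3456 | M2..M5: k=2: 0+2592+3·4·30=2952; k=3: 504+11340+3·42·30=15624; k=4: 1620+0+3·9·30=2430 → min 2430.
Length 5: M1..M5: k=1: 0+2430+68·3·30=8550; k=2: 816+2592+68·4·30=11568; k=3: 9072+11340+68·42·30=106092; k=4: 3456+0+68·9·30=21816 → min 8550.
Optimal parenthesization: (M1 ((M2 (M3 M4)) M5)) with cost 8550.

8550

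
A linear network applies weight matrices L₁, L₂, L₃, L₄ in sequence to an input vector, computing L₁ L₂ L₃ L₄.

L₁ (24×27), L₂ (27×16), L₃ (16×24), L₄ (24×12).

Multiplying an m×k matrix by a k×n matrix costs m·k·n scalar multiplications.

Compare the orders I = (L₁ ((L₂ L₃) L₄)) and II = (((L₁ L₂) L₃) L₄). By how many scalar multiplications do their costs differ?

Order I = (L₁ ((L₂ L₃) L₄)): (L₂ L₃): 27×16 by 16×24 → 27×24, cost 27·16·24 = 10368; ((L₂ L₃) L₄): 27×24 by 24×12 → 27×12, cost 27·24·12 = 7776; cumulative 18144; (L₁ ((L₂ L₃) L₄)): 24×27 by 27×12 → 24×12, cost 24·27·12 = 7776; cumulative 25920. Total 25920.
Order II = (((L₁ L₂) L₃) L₄): (L₁ L₂): 24×27 by 27×16 → 24×16, cost 24·27·16 = 10368; ((L₁ L₂) L₃): 24×16 by 16×24 → 24×24, cost 24·16·24 = 9216; cumulative 19584; (((L₁ L₂) L₃) L₄): 24×24 by 24×12 → 24×12, cost 24·24·12 = 6912; cumulative 26496. Total 26496.
Difference: |25920 − 26496| = 576.

576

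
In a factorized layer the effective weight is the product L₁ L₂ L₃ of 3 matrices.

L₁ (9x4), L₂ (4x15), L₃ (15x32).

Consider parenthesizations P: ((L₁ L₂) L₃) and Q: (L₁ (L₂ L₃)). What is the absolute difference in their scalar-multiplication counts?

Order P = ((L₁ L₂) L₃): (L₁ L₂): 9×4 by 4×15 → 9×15, cost 9·4·15 = 540; ((L₁ L₂) L₃): 9×15 by 15×32 → 9×32, cost 9·15·32 = 4320; cumulative 4860. Total 4860.
Order Q = (L₁ (L₂ L₃)): (L₂ L₃): 4×15 by 15×32 → 4×32, cost 4·15·32 = 1920; (L₁ (L₂ L₃)): 9×4 by 4×32 → 9×32, cost 9·4·32 = 1152; cumulative 3072. Total 3072.
Difference: |4860 − 3072| = 1788.

1788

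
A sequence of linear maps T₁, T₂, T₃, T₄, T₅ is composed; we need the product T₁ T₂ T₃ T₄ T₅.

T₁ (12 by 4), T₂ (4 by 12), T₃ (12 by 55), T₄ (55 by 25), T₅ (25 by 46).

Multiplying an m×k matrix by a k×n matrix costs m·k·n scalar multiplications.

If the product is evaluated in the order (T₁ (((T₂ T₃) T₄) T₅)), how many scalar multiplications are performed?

14948

(T₂ T₃): 4×12 by 12×55 → 4×55, cost 4·12·55 = 2640
((T₂ T₃) T₄): 4×55 by 55×25 → 4×25, cost 4·55·25 = 5500; cumulative 8140
(((T₂ T₃) T₄) T₅): 4×25 by 25×46 → 4×46, cost 4·25·46 = 4600; cumulative 12740
(T₁ (((T₂ T₃) T₄) T₅)): 12×4 by 4×46 → 12×46, cost 12·4·46 = 2208; cumulative 14948
Total: 14948 scalar multiplications.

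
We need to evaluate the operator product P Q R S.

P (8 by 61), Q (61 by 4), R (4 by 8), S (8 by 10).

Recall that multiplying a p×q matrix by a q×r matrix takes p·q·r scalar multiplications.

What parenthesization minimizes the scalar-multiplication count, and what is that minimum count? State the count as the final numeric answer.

2592

Adjacent pairs: PQ = 8·61·4 = 1952; QR = 61·4·8 = 1952; RS = 4·8·10 = 320.
Length 3: P..R: k=1: 0+1952+8·61·8=5856; k=2: 1952+0+8·4·8=2208 → min 2208 | Q..S: k=2: 0+320+61·4·10=2760; k=3: 1952+0+61·8·10=6832 → min 2760.
Length 4: P..S: k=1: 0+2760+8·61·10=7640; k=2: 1952+320+8·4·10=2592; k=3: 2208+0+8·8·10=2848 → min 2592.
Optimal parenthesization: ((P Q) (R S)) with cost 2592.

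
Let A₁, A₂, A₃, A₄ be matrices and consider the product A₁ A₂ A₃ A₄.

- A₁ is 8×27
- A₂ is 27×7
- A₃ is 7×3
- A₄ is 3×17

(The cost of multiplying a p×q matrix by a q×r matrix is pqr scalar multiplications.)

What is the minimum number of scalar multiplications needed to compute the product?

Adjacent pairs: A₁A₂ = 8·27·7 = 1512; A₂A₃ = 27·7·3 = 567; A₃A₄ = 7·3·17 = 357.
Length 3: A₁..A₃: k=1: 0+567+8·27·3=1215; k=2: 1512+0+8·7·3=1680 → min 1215 | A₂..A₄: k=2: 0+357+27·7·17=3570; k=3: 567+0+27·3·17=1944 → min 1944.
Length 4: A₁..A₄: k=1: 0+1944+8·27·17=5616; k=2: 1512+357+8·7·17=2821; k=3: 1215+0+8·3·17=1623 → min 1623.
Optimal order: ((A₁ (A₂ A₃)) A₄) with cost 1623.

1623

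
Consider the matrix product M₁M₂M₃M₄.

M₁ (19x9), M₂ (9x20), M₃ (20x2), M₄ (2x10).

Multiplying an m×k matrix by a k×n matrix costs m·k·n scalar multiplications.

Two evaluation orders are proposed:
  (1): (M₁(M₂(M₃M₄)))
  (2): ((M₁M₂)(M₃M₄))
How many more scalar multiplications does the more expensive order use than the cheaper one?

3710

Order (1) = (M₁(M₂(M₃M₄))): (M₃M₄): 20×2 by 2×10 → 20×10, cost 20·2·10 = 400; (M₂(M₃M₄)): 9×20 by 20×10 → 9×10, cost 9·20·10 = 1800; cumulative 2200; (M₁(M₂(M₃M₄))): 19×9 by 9×10 → 19×10, cost 19·9·10 = 1710; cumulative 3910. Total 3910.
Order (2) = ((M₁M₂)(M₃M₄)): (M₁M₂): 19×9 by 9×20 → 19×20, cost 19·9·20 = 3420; (M₃M₄): 20×2 by 2×10 → 20×10, cost 20·2·10 = 400; ((M₁M₂)(M₃M₄)): 19×20 by 20×10 → 19×10, cost 19·20·10 = 3800; cumulative 7620. Total 7620.
Difference: |3910 − 7620| = 3710.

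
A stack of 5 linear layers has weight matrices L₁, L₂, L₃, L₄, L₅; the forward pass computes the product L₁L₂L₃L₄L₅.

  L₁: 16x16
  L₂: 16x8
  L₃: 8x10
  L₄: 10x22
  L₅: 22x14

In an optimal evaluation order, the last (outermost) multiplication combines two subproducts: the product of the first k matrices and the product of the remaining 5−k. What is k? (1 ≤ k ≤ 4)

2

Adjacent pairs: L₁L₂ = 16·16·8 = 2048; L₂L₃ = 16·8·10 = 1280; L₃L₄ = 8·10·22 = 1760; L₄L₅ = 10·22·14 = 3080.
Length 3: L₁..L₃: k=1: 0+1280+16·16·10=3840; k=2: 2048+0+16·8·10=3328 → min 3328 | L₂..L₄: k=2: 0+1760+16·8·22=4576; k=3: 1280+0+16·10·22=4800 → min 4576 | L₃..L₅: k=3: 0+3080+8·10·14=4200; k=4: 1760+0+8·22·14=4224 → min 4200.
Length 4: L₁..L₄: k=1: 0+4576+16·16·22=10208; k=2: 2048+1760+16·8·22=6624; k=3: 3328+0+16·10·22=6848 → min 6624 | L₂..L₅: k=2: 0+4200+16·8·14=5992; k=3: 1280+3080+16·10·14=6600; k=4: 4576+0+16·22·14=9504 → min 5992.
Top-level splits: k=1: (L₁..L₁)·(L₂..L₅) → 0+5992+16·16·14 = 9576; k=2: (L₁..L₂)·(L₃..L₅) → 2048+4200+16·8·14 = 8040; k=3: (L₁..L₃)·(L₄..L₅) → 3328+3080+16·10·14 = 8648; k=4: (L₁..L₄)·(L₅..L₅) → 6624+0+16·22·14 = 11552.
Best split is after L₂, i.e. k = 2.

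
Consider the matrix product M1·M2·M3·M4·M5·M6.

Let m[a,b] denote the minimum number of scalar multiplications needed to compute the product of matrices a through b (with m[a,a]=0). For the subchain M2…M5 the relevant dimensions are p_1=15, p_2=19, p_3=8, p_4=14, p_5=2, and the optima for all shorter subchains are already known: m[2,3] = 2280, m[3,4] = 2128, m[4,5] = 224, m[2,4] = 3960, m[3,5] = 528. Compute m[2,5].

1098

m[2,5] = min over k∈[2,4] of m[2,k]+m[k+1,5]+p_{1}·p_k·p_{5}.
k=2: 0 + 528 + 15·19·2 = 1098; k=3: 2280 + 224 + 15·8·2 = 2744; k=4: 3960 + 0 + 15·14·2 = 4380.
Minimum: 1098 at k=2.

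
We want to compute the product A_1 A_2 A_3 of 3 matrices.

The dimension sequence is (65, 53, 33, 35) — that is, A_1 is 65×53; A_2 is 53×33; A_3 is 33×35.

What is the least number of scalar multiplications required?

Order (A_1 (A_2 A_3)): (A_2 A_3): 53×33 by 33×35 → 53×35, cost 53·33·35 = 61215; (A_1 (A_2 A_3)): 65×53 by 53×35 → 65×35, cost 65·53·35 = 120575; cumulative 181790. Total 181790.
Order ((A_1 A_2) A_3): (A_1 A_2): 65×53 by 53×33 → 65×33, cost 65·53·33 = 113685; ((A_1 A_2) A_3): 65×33 by 33×35 → 65×35, cost 65·33·35 = 75075; cumulative 188760. Total 188760.
Minimum: 181790.

181790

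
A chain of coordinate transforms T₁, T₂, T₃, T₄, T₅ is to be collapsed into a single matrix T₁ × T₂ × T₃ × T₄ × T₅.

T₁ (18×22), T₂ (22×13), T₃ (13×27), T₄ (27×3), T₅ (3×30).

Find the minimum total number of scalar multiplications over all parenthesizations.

Adjacent pairs: T₁T₂ = 18·22·13 = 5148; T₂T₃ = 22·13·27 = 7722; T₃T₄ = 13·27·3 = 1053; T₄T₅ = 27·3·30 = 2430.
Length 3: T₁..T₃: k=1: 0+7722+18·22·27=18414; k=2: 5148+0+18·13·27=11466 → min 11466 | T₂..T₄: k=2: 0+1053+22·13·3=1911; k=3: 7722+0+22·27·3=9504 → min 1911 | T₃..T₅: k=3: 0+2430+13·27·30=12960; k=4: 1053+0+13·3·30=2223 → min 2223.
Length 4: T₁..T₄: k=1: 0+1911+18·22·3=3099; k=2: 5148+1053+18·13·3=6903; k=3: 11466+0+18·27·3=12924 → min 3099 | T₂..T₅: k=2: 0+2223+22·13·30=10803; k=3: 7722+2430+22·27·30=27972; k=4: 1911+0+22·3·30=3891 → min 3891.
Length 5: T₁..T₅: k=1: 0+3891+18·22·30=15771; k=2: 5148+2223+18·13·30=14391; k=3: 11466+2430+18·27·30=28476; k=4: 3099+0+18·3·30=4719 → min 4719.
Optimal order: ((T₁ × (T₂ × (T₃ × T₄))) × T₅) with cost 4719.

4719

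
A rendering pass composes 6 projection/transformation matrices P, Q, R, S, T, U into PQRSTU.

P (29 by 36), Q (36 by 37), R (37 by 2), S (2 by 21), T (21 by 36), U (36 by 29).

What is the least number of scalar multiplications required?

Adjacent pairs: PQ = 29·36·37 = 38628; QR = 36·37·2 = 2664; RS = 37·2·21 = 1554; ST = 2·21·36 = 1512; TU = 21·36·29 = 21924.
Length 3: P..R: k=1: 0+2664+29·36·2=4752; k=2: 38628+0+29·37·2=40774 → min 4752 | Q..S: k=2: 0+1554+36·37·21=29526; k=3: 2664+0+36·2·21=4176 → min 4176 | R..T: k=3: 0+1512+37·2·36=4176; k=4: 1554+0+37·21·36=29526 → min 4176 | S..U: k=4: 0+21924+2·21·29=23142; k=5: 1512+0+2·36·29=3600 → min 3600.
Length 4: P..S: k=1: 0+4176+29·36·21=26100; k=2: 38628+1554+29·37·21=62715; k=3: 4752+0+29·2·21=5970 → min 5970 | Q..T: k=2: 0+4176+36·37·36=52128; k=3: 2664+1512+36·2·36=6768; k=4: 4176+0+36·21·36=31392 → min 6768 | R..U: k=3: 0+3600+37·2·29=5746; k=4: 1554+21924+37·21·29=46011; k=5: 4176+0+37·36·29=42804 → min 5746.
Length 5: P..T: k=1: 0+6768+29·36·36=44352; k=2: 38628+4176+29·37·36=81432; k=3: 4752+1512+29·2·36=8352; k=4: 5970+0+29·21·36=27894 → min 8352 | Q..U: k=2: 0+5746+36·37·29=44374; k=3: 2664+3600+36·2·29=8352; k=4: 4176+21924+36·21·29=48024; k=5: 6768+0+36·36·29=44352 → min 8352.
Length 6: P..U: k=1: 0+8352+29·36·29=38628; k=2: 38628+5746+29·37·29=75491; k=3: 4752+3600+29·2·29=10034; k=4: 5970+21924+29·21·29=45555; k=5: 8352+0+29·36·29=38628 → min 10034.
Optimal order: ((P(QR))((ST)U)) with cost 10034.

10034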